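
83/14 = 5 + 13/14 ≈ 5.93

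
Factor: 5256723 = 3^1*17^1*59^1*1747^1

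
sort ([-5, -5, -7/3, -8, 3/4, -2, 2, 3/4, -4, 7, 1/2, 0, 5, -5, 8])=[-8, -5, -5, -5, -4, -7/3, -2, 0, 1/2, 3/4, 3/4, 2, 5, 7, 8]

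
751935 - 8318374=-7566439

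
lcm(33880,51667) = 2066680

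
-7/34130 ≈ -0.000205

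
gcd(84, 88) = 4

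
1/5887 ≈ 0.000170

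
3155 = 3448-293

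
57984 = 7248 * 8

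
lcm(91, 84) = 1092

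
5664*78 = 441792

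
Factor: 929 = 929^1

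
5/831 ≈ 0.00602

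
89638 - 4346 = 85292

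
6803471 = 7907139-1103668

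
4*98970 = 395880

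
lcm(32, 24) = 96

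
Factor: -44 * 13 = -1 * 2^2 * 11^1 * 13^1 = -572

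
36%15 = 6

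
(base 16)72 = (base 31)3l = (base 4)1302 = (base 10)114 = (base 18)66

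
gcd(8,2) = 2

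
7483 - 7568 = -85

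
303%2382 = 303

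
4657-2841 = 1816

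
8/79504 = 1/9938 ≈ 0.000101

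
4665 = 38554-33889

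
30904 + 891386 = 922290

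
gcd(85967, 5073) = 1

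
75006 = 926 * 81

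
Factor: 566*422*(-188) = -1*2^4*47^1*211^1*283^1 = -44904176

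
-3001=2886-5887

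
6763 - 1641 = 5122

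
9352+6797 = 16149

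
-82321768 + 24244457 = -58077311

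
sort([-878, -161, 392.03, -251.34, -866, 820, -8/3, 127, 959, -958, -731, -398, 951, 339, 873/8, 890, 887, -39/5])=[-958, -878, -866, -731, -398, -251.34, -161, -39/5, -8/3, 873/8, 127, 339, 392.03, 820, 887, 890, 951, 959]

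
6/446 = 3/223 ≈ 0.0135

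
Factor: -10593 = -1 * 3^2 * 11^1 * 107^1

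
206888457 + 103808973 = 310697430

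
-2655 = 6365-9020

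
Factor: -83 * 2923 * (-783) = 3^3 * 29^1 * 37^1 * 79^1 * 83^1 = 189962847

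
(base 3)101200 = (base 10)288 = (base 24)c0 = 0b100100000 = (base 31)99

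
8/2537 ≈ 0.00315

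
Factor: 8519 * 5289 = 3^1 * 7^1 * 41^1 * 43^1 * 1217^1 = 45056991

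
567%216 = 135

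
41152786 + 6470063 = 47622849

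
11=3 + 8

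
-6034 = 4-6038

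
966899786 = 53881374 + 913018412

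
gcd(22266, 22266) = 22266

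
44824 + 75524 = 120348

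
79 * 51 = 4029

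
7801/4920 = 1 + 2881/4920 ≈ 1.59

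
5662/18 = 314 + 5/9 ≈ 314.56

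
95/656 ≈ 0.145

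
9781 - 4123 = 5658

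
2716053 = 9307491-6591438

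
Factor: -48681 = -1 * 3^4 * 601^1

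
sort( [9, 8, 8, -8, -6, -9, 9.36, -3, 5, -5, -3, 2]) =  [-9, -8, -6, -5, -3, -3, 2, 5, 8, 8, 9, 9.36]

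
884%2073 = 884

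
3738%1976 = 1762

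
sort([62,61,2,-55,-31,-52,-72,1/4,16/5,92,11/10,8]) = [-72,-55,-52,-31,1/4,11/10,2,16/5,8,61,62,92]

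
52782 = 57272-4490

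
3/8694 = 1/2898 ≈ 0.000345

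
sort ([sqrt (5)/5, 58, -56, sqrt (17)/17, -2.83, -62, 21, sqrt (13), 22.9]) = [-62, -56, -2.83, sqrt (17)/17, sqrt (5)/5, sqrt (13), 21, 22.9, 58]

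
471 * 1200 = 565200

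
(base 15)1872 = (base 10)5282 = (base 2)1010010100010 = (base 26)7l4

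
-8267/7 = -1181 = -1181.00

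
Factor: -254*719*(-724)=2^3*127^1*181^1*719^1=132221224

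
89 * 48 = 4272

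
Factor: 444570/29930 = 3^1*7^1*29^1*41^(-1) = 609/41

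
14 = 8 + 6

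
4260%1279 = 423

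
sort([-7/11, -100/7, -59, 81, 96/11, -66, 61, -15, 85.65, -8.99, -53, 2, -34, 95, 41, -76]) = [-76, -66, -59, -53, -34, -15, -100/7, -8.99, -7/11, 2, 96/11, 41, 61, 81, 85.65, 95]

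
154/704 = 7/32 ≈ 0.219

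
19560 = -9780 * (-2)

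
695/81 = 8 + 47/81 ≈ 8.58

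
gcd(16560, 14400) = 720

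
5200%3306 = 1894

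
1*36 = 36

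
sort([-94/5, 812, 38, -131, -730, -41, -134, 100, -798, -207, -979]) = [-979, -798, -730, -207, -134, -131, -41, -94/5, 38, 100, 812]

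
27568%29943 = 27568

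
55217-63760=-8543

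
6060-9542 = -3482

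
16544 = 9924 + 6620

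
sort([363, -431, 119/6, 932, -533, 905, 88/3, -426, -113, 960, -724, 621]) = [-724, -533, -431, -426, -113, 119/6, 88/3, 363, 621, 905, 932, 960]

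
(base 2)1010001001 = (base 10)649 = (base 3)220001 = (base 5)10044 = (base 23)155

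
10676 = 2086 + 8590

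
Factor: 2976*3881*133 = 2^5*3^1*7^1*19^1*31^1*3881^1 = 1536130848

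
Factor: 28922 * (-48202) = -1 * 2^2 * 7^1 * 11^1 * 313^1 * 14461^1 = -1394098244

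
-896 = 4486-5382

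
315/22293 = 35/2477 ≈ 0.0141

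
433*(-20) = -8660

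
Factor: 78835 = 5^1 * 15767^1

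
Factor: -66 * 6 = -1 * 2^2 * 3^2 * 11^1 = -396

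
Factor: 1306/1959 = 2^1 * 3^(-1) = 2/3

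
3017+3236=6253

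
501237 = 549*913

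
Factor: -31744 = -1 * 2^10 * 31^1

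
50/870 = 5/87≈0.0575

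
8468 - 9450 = -982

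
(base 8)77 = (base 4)333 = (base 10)63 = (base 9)70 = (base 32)1v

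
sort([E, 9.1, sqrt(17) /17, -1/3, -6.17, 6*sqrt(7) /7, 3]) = [-6.17, -1/3, sqrt(17) /17, 6*sqrt(7) /7, E, 3, 9.1]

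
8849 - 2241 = 6608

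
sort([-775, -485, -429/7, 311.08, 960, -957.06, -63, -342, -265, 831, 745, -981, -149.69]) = [-981, -957.06, -775, -485, -342, -265, -149.69, -63, -429/7, 311.08, 745, 831, 960]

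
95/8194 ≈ 0.0116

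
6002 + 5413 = 11415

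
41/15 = 2 + 11/15 ≈ 2.73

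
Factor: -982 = -1*2^1*491^1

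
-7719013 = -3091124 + -4627889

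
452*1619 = 731788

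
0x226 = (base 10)550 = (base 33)gm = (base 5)4200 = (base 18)1ca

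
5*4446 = 22230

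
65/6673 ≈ 0.00974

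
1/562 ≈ 0.00178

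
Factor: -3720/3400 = -1*3^1*5^(-1)*17^(-1)*31^1 = -93/85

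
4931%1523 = 362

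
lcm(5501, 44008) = 44008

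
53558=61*878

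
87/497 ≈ 0.175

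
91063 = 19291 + 71772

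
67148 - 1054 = 66094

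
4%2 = 0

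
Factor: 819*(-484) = -1*2^2*3^2*7^1*11^2*13^1 = -396396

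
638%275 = 88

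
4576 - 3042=1534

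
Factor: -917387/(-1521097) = 409^1*647^(-1)*2243^1*2351^(-1)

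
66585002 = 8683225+57901777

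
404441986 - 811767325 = -407325339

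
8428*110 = 927080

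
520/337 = 1 + 183/337 ≈ 1.54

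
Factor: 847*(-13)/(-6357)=3^(-1)*7^1*11^2*163^(-1)=847/489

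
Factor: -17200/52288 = -1*2^(-2)*5^2*19^(-1) = -25/76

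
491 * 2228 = 1093948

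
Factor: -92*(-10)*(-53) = -1*2^3*5^1*23^1*53^1 = -48760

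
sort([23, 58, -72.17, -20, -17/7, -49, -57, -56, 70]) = [-72.17, -57, -56, -49, -20, -17/7, 23, 58, 70]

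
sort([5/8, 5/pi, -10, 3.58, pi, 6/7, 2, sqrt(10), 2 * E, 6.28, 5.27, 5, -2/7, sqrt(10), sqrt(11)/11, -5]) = [-10, -5, -2/7, sqrt(11)/11, 5/8, 6/7, 5/pi, 2, pi, sqrt(10), sqrt(10), 3.58, 5, 5.27, 2 * E, 6.28]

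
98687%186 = 107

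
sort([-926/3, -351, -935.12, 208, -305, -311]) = [-935.12, -351, -311, -926/3, -305, 208]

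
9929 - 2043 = 7886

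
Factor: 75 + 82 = 157^1 = 157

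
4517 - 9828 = -5311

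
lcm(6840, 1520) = 13680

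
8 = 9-1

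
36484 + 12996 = 49480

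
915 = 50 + 865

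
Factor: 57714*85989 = 2^1*3^2*9619^1*28663^1 = 4962769146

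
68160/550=123 + 51/55 ≈ 123.93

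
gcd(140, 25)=5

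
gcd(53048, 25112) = 8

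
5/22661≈0.000221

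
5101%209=85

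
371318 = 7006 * 53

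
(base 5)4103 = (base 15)253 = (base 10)528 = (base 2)1000010000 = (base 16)210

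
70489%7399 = 3898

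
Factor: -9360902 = -1*2^1*4680451^1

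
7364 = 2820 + 4544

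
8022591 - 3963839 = 4058752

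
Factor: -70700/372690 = -1*2^1*3^(-2)*5^1*7^1*41^(-1) = -70/369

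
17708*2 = 35416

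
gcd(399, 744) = 3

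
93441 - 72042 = 21399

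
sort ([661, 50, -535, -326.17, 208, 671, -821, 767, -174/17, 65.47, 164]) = [-821, -535, -326.17, -174/17, 50, 65.47, 164, 208, 661, 671, 767]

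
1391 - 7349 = -5958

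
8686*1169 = 10153934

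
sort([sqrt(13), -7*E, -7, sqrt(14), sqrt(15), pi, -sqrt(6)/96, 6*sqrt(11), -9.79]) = [-7*E, -9.79, -7, -sqrt(6)/96, pi, sqrt(13), sqrt(14), sqrt(15), 6*sqrt(11)]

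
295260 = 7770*38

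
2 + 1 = 3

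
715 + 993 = 1708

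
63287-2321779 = -2258492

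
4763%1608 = 1547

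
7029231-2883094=4146137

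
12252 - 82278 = -70026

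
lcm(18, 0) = 0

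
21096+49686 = 70782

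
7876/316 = 24 + 73/79 ≈ 24.92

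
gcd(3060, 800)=20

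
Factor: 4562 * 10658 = 2^2 * 73^2 * 2281^1 = 48621796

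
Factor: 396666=2^1*3^2*22037^1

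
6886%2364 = 2158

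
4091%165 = 131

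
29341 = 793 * 37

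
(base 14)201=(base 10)393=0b110001001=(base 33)bu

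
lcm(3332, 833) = 3332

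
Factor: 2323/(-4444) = -1*2^(-2)*11^(-1)*23^1 = -23/44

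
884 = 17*52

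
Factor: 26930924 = 2^2*17^1*396043^1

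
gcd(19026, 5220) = 18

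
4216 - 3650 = 566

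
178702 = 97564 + 81138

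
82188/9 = 9132 = 9132.00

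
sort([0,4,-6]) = [-6,0,4]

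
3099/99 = 31 + 10/33 ≈ 31.30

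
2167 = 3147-980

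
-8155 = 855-9010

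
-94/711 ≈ -0.132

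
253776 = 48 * 5287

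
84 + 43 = 127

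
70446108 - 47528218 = 22917890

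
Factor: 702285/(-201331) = -1*3^1*5^1*13^(-1)*17^(-1)*911^(-1)*46819^1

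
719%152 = 111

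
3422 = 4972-1550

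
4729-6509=-1780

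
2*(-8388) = -16776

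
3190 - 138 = 3052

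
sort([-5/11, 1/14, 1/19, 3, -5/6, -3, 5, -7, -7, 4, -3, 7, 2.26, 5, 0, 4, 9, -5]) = [-7, -7, -5, -3, -3, -5/6, -5/11, 0, 1/19, 1/14, 2.26, 3, 4, 4, 5, 5, 7, 9]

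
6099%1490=139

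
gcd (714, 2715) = 3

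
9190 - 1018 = 8172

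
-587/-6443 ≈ 0.0911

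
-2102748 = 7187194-9289942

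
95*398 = 37810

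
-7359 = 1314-8673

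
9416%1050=1016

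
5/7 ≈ 0.714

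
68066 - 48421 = 19645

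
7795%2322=829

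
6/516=1/86 ≈ 0.0116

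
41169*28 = 1152732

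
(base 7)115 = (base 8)75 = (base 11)56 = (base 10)61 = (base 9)67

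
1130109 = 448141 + 681968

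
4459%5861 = 4459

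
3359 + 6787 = 10146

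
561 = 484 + 77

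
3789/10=378 + 9/10=378.90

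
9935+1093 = 11028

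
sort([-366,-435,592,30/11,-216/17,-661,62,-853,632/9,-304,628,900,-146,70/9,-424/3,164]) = [-853,-661,-435,-366,-304,-146,-424/3,-216/17,30/11,70/9,62,632/9,164,592,628,900]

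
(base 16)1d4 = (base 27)h9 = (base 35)dd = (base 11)396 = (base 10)468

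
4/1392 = 1/348 ≈ 0.00287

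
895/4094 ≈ 0.219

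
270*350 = 94500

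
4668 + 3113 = 7781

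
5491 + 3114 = 8605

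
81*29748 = 2409588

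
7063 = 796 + 6267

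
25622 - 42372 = -16750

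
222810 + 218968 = 441778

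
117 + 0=117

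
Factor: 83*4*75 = 2^2*3^1*5^2*83^1 = 24900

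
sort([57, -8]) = [-8, 57]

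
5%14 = 5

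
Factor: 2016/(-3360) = -1*3^1*5^(-1) = -3/5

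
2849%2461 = 388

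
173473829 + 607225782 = 780699611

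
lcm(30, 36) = 180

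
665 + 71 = 736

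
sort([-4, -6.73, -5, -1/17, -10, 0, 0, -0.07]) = [-10, -6.73, -5, -4, -0.07, -1/17, 0, 0]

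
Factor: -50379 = -1*3^1*7^1*2399^1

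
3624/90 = 40 + 4/15≈40.27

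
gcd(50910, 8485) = 8485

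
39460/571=69 + 61/571 ≈ 69.11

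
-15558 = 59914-75472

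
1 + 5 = 6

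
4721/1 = 4721 = 4721.00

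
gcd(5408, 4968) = 8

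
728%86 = 40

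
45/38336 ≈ 0.00117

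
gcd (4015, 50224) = 73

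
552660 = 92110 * 6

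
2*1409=2818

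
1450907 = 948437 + 502470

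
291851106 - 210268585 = 81582521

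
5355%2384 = 587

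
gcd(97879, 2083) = 1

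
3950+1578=5528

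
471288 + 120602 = 591890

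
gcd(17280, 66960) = 2160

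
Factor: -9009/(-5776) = 2^(-4)*3^2*7^1*11^1*13^1*19^(-2)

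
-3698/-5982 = 1849/2991≈0.618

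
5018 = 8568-3550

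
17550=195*90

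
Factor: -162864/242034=-1*2^3*3^2*107^(-1)=-72/107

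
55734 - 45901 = 9833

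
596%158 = 122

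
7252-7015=237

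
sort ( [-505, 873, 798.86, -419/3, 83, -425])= [-505, -425, -419/3, 83, 798.86, 873]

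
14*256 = 3584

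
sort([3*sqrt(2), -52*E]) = [-52*E, 3*sqrt(2)]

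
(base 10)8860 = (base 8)21234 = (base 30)9pa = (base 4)2022130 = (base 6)105004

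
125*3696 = 462000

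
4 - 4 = 0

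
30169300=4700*6419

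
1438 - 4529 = -3091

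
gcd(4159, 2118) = 1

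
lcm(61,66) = 4026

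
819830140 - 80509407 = 739320733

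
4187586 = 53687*78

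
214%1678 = 214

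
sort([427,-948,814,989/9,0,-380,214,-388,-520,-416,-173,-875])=[-948,-875,-520,-416,-388,-380,-173,0,989/9,214,427,814]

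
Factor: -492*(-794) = 2^3*3^1*41^1*397^1 = 390648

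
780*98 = 76440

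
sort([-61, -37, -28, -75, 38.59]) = [-75, -61, -37, -28, 38.59]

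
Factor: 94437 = 3^2*7^1*1499^1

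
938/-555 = -1 - 383/555 ≈ -1.69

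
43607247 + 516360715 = 559967962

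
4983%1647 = 42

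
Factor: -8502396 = -1*2^2*3^1*7^1*127^1*797^1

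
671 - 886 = -215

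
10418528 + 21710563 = 32129091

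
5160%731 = 43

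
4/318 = 2/159 ≈ 0.0126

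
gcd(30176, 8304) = 16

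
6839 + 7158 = 13997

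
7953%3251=1451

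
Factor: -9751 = -1*7^2*199^1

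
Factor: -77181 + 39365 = -1 * 2^3 * 29^1 * 163^1 = -37816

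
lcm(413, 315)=18585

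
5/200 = 1/40 = 0.025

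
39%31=8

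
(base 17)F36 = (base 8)10450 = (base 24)7F0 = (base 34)3R6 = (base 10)4392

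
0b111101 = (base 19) 34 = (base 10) 61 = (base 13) 49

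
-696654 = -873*798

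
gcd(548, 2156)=4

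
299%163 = 136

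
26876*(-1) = -26876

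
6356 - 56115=-49759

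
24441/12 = 2036 + 3/4 = 2036.75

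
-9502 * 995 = -9454490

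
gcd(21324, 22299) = 3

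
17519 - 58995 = -41476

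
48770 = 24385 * 2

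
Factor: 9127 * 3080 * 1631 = 2^3 * 5^1 * 7^2 * 11^1 * 233^1 * 9127^1 = 45849301960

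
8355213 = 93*89841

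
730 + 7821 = 8551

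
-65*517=-33605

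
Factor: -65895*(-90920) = 2^3*3^1*5^2*23^1*191^1*2273^1 = 5991173400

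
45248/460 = 11312/115≈98.37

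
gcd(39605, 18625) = 5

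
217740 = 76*2865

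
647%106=11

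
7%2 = 1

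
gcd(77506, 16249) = 1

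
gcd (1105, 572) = 13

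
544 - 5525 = -4981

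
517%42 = 13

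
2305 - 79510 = -77205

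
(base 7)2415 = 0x37e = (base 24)1d6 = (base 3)1020010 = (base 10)894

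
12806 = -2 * (-6403)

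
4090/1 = 4090 = 4090.00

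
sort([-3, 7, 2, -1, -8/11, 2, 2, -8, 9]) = [-8, -3, -1, -8/11, 2, 2, 2, 7, 9]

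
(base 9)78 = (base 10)71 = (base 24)2n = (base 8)107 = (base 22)35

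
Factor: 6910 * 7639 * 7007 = 2^1 * 5^1 * 7^2 * 11^1 * 13^1 * 691^1 * 7639^1 = 369867928430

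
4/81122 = 2/40561 ≈ 0.0000493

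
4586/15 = 305 + 11/15 ≈ 305.73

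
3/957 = 1/319 ≈ 0.00313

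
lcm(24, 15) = 120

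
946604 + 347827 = 1294431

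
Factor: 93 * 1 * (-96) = -1 * 2^5 * 3^2 * 31^1 = -8928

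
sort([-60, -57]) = [-60, -57]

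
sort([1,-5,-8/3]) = [-5,-8/3,1]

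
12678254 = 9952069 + 2726185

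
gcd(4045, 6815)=5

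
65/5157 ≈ 0.0126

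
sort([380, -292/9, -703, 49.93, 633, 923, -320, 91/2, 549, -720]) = [-720, -703, -320, -292/9, 91/2, 49.93, 380, 549, 633, 923]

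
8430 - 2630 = 5800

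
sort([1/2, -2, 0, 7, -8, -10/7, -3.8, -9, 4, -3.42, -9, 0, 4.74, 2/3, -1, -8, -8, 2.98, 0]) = [-9, -9, -8, -8, -8, -3.8, -3.42, -2, -10/7, -1, 0, 0, 0, 1/2, 2/3, 2.98, 4, 4.74, 7]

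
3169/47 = 67+20/47 ≈ 67.43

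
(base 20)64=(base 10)124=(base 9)147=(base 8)174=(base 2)1111100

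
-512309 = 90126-602435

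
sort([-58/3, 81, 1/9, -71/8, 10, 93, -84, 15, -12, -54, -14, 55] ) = [-84, -54, -58/3, -14, -12, -71/8, 1/9, 10, 15, 55, 81, 93] 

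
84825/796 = 106+449/796 ≈ 106.56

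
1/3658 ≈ 0.000273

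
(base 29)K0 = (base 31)IM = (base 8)1104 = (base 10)580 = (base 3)210111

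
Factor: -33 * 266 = -1 * 2^1 * 3^1 * 7^1 * 11^1 * 19^1 = -8778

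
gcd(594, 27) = 27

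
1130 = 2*565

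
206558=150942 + 55616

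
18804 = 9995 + 8809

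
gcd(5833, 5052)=1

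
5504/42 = 131 + 1/21 ≈ 131.05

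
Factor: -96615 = -1*3^2*5^1*19^1*113^1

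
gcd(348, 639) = 3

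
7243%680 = 443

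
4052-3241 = 811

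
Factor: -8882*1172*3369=-1*2^3*3^1*293^1*1123^1*4441^1=-35070292776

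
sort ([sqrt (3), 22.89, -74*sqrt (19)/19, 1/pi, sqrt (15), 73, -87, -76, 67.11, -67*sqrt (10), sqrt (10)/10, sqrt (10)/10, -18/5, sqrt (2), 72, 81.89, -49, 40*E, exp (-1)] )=[-67*sqrt (10), -87, -76, -49, -74*sqrt (19)/19, -18/5, sqrt (10)/10, sqrt (10)/10, 1/pi, exp (-1), sqrt (2), sqrt (3), sqrt (15), 22.89, 67.11, 72, 73, 81.89, 40*E] 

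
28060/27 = 1039 + 7/27 ≈ 1039.26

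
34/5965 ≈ 0.00570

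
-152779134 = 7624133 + -160403267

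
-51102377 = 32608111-83710488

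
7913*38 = 300694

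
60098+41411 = 101509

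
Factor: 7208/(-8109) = -1 * 2^3 * 3^(-2) = -8/9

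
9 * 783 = 7047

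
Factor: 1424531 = 1424531^1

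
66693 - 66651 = 42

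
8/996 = 2/249≈0.00803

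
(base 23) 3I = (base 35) 2H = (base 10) 87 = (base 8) 127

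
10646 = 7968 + 2678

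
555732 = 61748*9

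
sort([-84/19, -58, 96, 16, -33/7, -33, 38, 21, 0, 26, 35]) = [-58, -33, -33/7, -84/19, 0, 16, 21, 26, 35, 38, 96]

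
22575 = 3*7525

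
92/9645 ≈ 0.00954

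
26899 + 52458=79357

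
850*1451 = 1233350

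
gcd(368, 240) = 16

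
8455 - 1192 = 7263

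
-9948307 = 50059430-60007737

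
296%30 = 26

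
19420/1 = 19420 = 19420.00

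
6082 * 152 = 924464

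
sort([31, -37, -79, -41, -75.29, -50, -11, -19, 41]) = [-79, -75.29, -50, -41, -37, -19, -11, 31, 41]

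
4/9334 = 2/4667 ≈ 0.000429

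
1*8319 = 8319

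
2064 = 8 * 258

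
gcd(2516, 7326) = 74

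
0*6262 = 0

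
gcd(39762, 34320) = 6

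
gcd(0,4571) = 4571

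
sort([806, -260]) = [-260, 806]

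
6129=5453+676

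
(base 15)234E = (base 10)7499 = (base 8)16513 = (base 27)A7K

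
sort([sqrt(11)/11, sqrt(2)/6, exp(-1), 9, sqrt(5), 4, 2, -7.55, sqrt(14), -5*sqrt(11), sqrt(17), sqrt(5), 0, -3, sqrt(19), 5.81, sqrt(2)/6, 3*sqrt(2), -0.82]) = [-5*sqrt(11), -7.55, -3, -0.82, 0, sqrt(2)/6, sqrt(2)/6, sqrt(11)/11, exp(-1), 2, sqrt(5), sqrt(5), sqrt(14), 4, sqrt(17), 3*sqrt(2), sqrt(19), 5.81, 9]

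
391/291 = 1 + 100/291 ≈ 1.34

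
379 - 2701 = -2322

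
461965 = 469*985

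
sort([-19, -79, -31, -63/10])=[-79, -31, -19, -63/10]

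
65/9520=13/1904 ≈ 0.00683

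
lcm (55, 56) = 3080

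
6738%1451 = 934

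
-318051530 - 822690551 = -1140742081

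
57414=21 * 2734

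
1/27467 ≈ 0.0000364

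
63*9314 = 586782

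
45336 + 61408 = 106744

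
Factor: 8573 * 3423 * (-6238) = -1 * 2^1 * 3^1 * 7^1 * 163^1 * 3119^1 * 8573^1 = -183056474202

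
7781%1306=1251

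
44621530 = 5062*8815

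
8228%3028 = 2172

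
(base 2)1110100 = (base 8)164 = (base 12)98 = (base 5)431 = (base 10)116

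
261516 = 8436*31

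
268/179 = 1+89/179 ≈ 1.50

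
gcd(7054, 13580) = 2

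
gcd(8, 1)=1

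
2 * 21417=42834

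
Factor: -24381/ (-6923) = 3^4*23^ (-1) = 81/23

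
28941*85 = 2459985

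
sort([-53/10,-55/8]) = [-55/8,-53/10]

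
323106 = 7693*42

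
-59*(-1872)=110448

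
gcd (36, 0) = 36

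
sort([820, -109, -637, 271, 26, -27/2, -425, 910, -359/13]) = [-637, -425, -109, -359/13, -27/2, 26, 271, 820, 910]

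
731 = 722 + 9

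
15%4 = 3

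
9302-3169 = 6133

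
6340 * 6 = 38040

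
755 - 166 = 589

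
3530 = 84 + 3446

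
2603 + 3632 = 6235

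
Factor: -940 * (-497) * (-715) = -1 * 2^2 * 5^2 * 7^1 * 11^1 * 13^1 * 47^1 * 71^1 = -334033700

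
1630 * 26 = 42380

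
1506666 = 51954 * 29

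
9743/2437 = 3+2432/2437 ≈ 4.00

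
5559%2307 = 945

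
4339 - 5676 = -1337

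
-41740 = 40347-82087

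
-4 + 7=3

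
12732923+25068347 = 37801270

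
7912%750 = 412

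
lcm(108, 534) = 9612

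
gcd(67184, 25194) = 8398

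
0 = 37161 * 0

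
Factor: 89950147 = 7^1 * 113^1 * 113717^1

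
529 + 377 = 906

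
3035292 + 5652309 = 8687601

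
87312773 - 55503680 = 31809093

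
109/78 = 1 + 31/78 ≈ 1.40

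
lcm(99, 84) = 2772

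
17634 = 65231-47597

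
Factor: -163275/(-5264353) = 3^1 * 5^2 * 7^1 * 311^1 * 5264353^(-1)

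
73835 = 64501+9334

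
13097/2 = 6548 + 1/2 = 6548.50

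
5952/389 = 15 + 117/389 ≈ 15.30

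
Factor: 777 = 3^1*7^1*37^1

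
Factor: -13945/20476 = -1 * 2^(-2) * 5^1 * 2789^1 * 5119^(-1)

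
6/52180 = 3/26090 ≈ 0.000115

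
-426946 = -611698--184752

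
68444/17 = 4026 + 2/17 ≈ 4026.12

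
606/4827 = 202/1609 ≈ 0.126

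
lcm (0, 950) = 0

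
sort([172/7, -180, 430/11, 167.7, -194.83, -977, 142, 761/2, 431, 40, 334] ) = [-977, -194.83, -180, 172/7, 430/11, 40, 142, 167.7, 334, 761/2, 431] 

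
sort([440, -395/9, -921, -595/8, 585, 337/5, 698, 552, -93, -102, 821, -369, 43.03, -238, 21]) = [-921, -369, -238, -102, -93, -595/8, -395/9, 21, 43.03, 337/5, 440, 552, 585, 698, 821]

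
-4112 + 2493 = -1619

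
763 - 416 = 347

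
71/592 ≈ 0.120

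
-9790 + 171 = -9619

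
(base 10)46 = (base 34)1c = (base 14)34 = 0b101110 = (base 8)56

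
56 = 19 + 37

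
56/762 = 28/381 ≈ 0.0735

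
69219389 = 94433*733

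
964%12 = 4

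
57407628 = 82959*692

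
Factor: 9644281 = 2137^1*4513^1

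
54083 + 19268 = 73351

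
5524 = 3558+1966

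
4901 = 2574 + 2327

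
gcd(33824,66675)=7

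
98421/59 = 1668 + 9/59 ≈ 1668.15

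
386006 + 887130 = 1273136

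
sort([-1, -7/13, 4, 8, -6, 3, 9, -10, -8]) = [-10, -8, -6, -1, -7/13, 3, 4, 8, 9]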